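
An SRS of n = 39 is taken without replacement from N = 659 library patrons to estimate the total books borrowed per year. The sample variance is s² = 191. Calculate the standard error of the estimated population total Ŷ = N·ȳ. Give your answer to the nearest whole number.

1415

Var(Ŷ) = N²·Var(ȳ) = N²·(1 − n/N)·s²/n.
f = 39/659 = 0.05918058; Var(ȳ) = 0.94081942·191/39 = 4.6076028.
Var(Ŷ) = 659² · 4.6076028 = 2.0009944 × 10^6.
SE(Ŷ) = √(2.0009944 × 10^6) = 1415.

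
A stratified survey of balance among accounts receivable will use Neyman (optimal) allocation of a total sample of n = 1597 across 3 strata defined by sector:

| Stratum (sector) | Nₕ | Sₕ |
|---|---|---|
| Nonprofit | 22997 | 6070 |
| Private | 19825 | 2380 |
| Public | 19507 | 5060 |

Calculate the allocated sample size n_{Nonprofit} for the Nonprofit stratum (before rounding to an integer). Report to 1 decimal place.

Neyman allocation: nₕ = n·NₕSₕ / Σⱼ NⱼSⱼ.
Σ NⱼSⱼ = 22997·6070 + 19825·2380 + 19507·5060 = 2.8548071 × 10^8.
n_{Nonprofit} = 1597·22997·6070 / (2.8548071 × 10^8) = 780.9.

780.9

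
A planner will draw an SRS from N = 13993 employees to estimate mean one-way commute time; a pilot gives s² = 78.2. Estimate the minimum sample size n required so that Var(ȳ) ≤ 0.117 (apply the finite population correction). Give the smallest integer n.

Without fpc, n₀ = s²/D = 78.2/0.117 = 668.3761.
With fpc, (1 − n/N)·s²/n ≤ D requires n ≥ n₀/(1 + n₀/N) = 668.3761/(1 + 668.3761/13993) = 637.9065.
Rounding up, n = 638.

638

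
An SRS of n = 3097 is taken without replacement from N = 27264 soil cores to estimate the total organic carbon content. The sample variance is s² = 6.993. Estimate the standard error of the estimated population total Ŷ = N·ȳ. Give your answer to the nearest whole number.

Var(Ŷ) = N²·Var(ȳ) = N²·(1 − n/N)·s²/n.
f = 3097/27264 = 0.11359302; Var(ȳ) = 0.88640698·6.993/3097 = 0.0020014995.
Var(Ŷ) = 27264² · 0.0020014995 = 1.487766 × 10^6.
SE(Ŷ) = √(1.487766 × 10^6) = 1220.

1220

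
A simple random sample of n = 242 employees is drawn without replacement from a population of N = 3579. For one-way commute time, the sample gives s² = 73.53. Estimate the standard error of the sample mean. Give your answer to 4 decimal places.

0.5323

Under SRS without replacement, Var(ȳ) = (1 − f)·s²/n with f = n/N = 242/3579 = 0.06761665.
Var(ȳ) = (1 − 0.06761665)·73.53/242 = 0.93238335·0.30384298 = 0.28329813.
SE(ȳ) = √(0.28329813) = 0.5323.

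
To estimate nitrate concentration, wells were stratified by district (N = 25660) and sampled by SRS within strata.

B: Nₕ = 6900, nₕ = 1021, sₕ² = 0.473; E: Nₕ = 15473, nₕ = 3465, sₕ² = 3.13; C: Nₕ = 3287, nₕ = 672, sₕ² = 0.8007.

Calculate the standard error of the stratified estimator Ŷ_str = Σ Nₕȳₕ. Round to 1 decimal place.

443.7

Var(Ŷ_str) = Σₕ Nₕ²(1 − fₕ)sₕ²/nₕ.
B: 6900²·(1 − 1021/6900)·0.473/1021 = 18792.647.
E: 15473²·(1 − 3465/15473)·3.13/3465 = 167836.46.
C: 3287²·(1 − 672/3287)·0.8007/672 = 10241.698.
Sum = 196870.81.
SE = √(196870.81) = 443.7.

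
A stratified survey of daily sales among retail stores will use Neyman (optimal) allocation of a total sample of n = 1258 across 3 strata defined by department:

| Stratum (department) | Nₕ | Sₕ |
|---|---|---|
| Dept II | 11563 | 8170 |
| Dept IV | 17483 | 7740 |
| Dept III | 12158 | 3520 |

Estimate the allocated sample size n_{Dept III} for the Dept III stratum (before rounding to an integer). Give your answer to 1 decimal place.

197.5

Neyman allocation: nₕ = n·NₕSₕ / Σⱼ NⱼSⱼ.
Σ NⱼSⱼ = 11563·8170 + 17483·7740 + 12158·3520 = 2.7258429 × 10^8.
n_{Dept III} = 1258·12158·3520 / (2.7258429 × 10^8) = 197.5.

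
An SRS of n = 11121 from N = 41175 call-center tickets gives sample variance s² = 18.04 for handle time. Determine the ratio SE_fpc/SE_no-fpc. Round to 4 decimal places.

f = n/N = 11121/41175 = 0.27009107.
SE_no-fpc = √(s²/n) = 0.040276001; SE_fpc = √((1−f)s²/n) = 0.034409684.
Ratio = √(1−f) = 0.85434708.

0.8543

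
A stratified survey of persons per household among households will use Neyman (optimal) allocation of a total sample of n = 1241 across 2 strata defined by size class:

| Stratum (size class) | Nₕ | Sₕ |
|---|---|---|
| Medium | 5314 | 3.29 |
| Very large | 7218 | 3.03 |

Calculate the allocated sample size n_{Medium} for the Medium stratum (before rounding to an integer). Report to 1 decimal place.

551.3

Neyman allocation: nₕ = n·NₕSₕ / Σⱼ NⱼSⱼ.
Σ NⱼSⱼ = 5314·3.29 + 7218·3.03 = 39353.6.
n_{Medium} = 1241·5314·3.29 / 39353.6 = 551.3.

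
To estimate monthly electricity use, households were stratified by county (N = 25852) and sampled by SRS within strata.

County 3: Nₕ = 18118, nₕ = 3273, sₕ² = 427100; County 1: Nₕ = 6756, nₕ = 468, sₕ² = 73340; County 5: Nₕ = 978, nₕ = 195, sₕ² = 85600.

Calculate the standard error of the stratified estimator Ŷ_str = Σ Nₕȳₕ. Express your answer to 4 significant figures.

205200

Var(Ŷ_str) = Σₕ Nₕ²(1 − fₕ)sₕ²/nₕ.
County 3: 18118²·(1 − 3273/18118)·427100/3273 = 3.5097325 × 10^10.
County 1: 6756²·(1 − 468/6756)·73340/468 = 6.6572862 × 10^9.
County 5: 978²·(1 − 195/978)·85600/195 = 3.3615515 × 10^8.
Sum = 4.2090766 × 10^10.
SE = √(4.2090766 × 10^10) = 205200.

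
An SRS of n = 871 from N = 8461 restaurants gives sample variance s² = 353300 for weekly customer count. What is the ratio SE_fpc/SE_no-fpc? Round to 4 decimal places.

f = n/N = 871/8461 = 0.10294291.
SE_no-fpc = √(s²/n) = 20.140152; SE_fpc = √((1−f)s²/n) = 19.075362.
Ratio = √(1−f) = 0.94713098.

0.9471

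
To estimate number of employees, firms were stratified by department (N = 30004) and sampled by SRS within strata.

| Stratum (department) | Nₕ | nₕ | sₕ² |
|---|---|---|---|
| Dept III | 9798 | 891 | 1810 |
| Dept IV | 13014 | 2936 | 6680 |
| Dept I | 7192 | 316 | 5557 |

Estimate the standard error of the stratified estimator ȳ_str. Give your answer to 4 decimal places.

Var(ȳ_str) = Σₕ Wₕ²(1 − fₕ)sₕ²/nₕ with Wₕ = Nₕ/N, N = 30004.
Dept III: Wₕ = 0.32655646; term = 0.32655646²·(1 − 0.09093693)·1810/891 = 0.1969298.
Dept IV: Wₕ = 0.43374217; term = 0.43374217²·(1 − 0.22560320)·6680/2936 = 0.33147231.
Dept I: Wₕ = 0.23970137; term = 0.23970137²·(1 − 0.04393771)·5557/316 = 0.96600761.
Sum = 1.4944097.
SE = √(1.4944097) = 1.2225.

1.2225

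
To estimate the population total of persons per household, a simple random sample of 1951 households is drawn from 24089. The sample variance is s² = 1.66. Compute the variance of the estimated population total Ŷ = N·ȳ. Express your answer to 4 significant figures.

Var(Ŷ) = N²·Var(ȳ) = N²·(1 − n/N)·s²/n.
f = 1951/24089 = 0.08099132; Var(ȳ) = 0.91900868·1.66/1951 = 7.819346 × 10^-4.
Var(Ŷ) = 24089² · (7.819346 × 10^-4) = 453740.95.

453700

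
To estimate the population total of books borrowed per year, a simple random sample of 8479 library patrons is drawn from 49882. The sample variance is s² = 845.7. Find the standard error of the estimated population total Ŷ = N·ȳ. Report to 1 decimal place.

Var(Ŷ) = N²·Var(ȳ) = N²·(1 − n/N)·s²/n.
f = 8479/49882 = 0.16998116; Var(ȳ) = 0.83001884·845.7/8479 = 0.082786524.
Var(Ŷ) = 49882² · 0.082786524 = 2.0599058 × 10^8.
SE(Ŷ) = √(2.0599058 × 10^8) = 14352.4.

14352.4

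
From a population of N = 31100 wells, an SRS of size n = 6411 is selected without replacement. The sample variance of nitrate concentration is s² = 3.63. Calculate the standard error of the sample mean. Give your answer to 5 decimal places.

Under SRS without replacement, Var(ȳ) = (1 − f)·s²/n with f = n/N = 6411/31100 = 0.20614148.
Var(ȳ) = (1 − 0.20614148)·3.63/6411 = 0.79385852·5.6621432 × 10^-4 = 4.4949406 × 10^-4.
SE(ȳ) = √(4.4949406 × 10^-4) = 0.02120.

0.02120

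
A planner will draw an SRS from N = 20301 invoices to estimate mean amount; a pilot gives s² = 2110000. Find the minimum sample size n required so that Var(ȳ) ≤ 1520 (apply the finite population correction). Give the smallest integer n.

1300

Without fpc, n₀ = s²/D = 2110000/1520 = 1388.1579.
With fpc, (1 − n/N)·s²/n ≤ D requires n ≥ n₀/(1 + n₀/N) = 1388.1579/(1 + 1388.1579/20301) = 1299.3125.
Rounding up, n = 1300.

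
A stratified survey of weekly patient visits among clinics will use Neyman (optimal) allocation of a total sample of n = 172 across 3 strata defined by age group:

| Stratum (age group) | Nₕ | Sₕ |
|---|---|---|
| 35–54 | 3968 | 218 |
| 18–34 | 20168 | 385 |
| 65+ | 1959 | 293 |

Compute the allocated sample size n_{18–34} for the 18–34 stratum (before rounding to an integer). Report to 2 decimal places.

Neyman allocation: nₕ = n·NₕSₕ / Σⱼ NⱼSⱼ.
Σ NⱼSⱼ = 3968·218 + 20168·385 + 1959·293 = 9.203691 × 10^6.
n_{18–34} = 172·20168·385 / (9.203691 × 10^6) = 145.11.

145.11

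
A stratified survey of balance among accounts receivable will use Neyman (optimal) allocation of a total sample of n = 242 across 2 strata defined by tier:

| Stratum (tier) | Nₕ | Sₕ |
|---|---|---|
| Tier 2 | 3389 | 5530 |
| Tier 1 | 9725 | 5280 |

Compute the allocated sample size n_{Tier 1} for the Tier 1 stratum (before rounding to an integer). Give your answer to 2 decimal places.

177.29

Neyman allocation: nₕ = n·NₕSₕ / Σⱼ NⱼSⱼ.
Σ NⱼSⱼ = 3389·5530 + 9725·5280 = 7.008917 × 10^7.
n_{Tier 1} = 242·9725·5280 / (7.008917 × 10^7) = 177.29.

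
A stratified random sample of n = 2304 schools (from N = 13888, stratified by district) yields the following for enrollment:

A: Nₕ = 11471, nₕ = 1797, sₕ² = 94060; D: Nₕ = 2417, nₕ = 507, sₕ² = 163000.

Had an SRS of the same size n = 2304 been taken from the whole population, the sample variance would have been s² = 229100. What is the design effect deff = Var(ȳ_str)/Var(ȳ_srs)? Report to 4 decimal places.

0.4559

Var(ȳ_str) = Σ Wₕ²(1−fₕ)sₕ²/nₕ with Wₕ = Nₕ/13888:
  A: (11471/13888)²·(1−1797/11471)·94060/1797 = 30.115137
  D: (2417/13888)²·(1−507/2417)·163000/507 = 7.6950288
  → Var(ȳ_str) = 37.810166.
Var(ȳ_srs) = (1 − 2304/13888)·229100/2304 = 82.939508.
deff = 37.810166 / 82.939508 = 0.4559.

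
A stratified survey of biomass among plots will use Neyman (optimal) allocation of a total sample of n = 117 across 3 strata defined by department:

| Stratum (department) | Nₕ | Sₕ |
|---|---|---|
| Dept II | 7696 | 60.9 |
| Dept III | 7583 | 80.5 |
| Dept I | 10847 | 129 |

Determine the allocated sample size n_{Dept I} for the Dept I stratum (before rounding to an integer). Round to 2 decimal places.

66.06

Neyman allocation: nₕ = n·NₕSₕ / Σⱼ NⱼSⱼ.
Σ NⱼSⱼ = 7696·60.9 + 7583·80.5 + 10847·129 = 2.4783809 × 10^6.
n_{Dept I} = 117·10847·129 / (2.4783809 × 10^6) = 66.06.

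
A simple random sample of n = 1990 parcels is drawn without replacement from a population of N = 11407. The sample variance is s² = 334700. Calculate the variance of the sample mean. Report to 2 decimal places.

Under SRS without replacement, Var(ȳ) = (1 − f)·s²/n with f = n/N = 1990/11407 = 0.17445428.
Var(ȳ) = (1 − 0.17445428)·334700/1990 = 0.82554572·168.19095 = 138.84932.

138.85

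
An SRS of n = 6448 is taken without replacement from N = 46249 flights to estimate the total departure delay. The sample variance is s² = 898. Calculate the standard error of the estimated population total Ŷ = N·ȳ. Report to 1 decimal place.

Var(Ŷ) = N²·Var(ȳ) = N²·(1 − n/N)·s²/n.
f = 6448/46249 = 0.13941923; Var(ȳ) = 0.86058077·898/6448 = 0.11985135.
Var(Ŷ) = 46249² · 0.11985135 = 2.5635844 × 10^8.
SE(Ŷ) = √(2.5635844 × 10^8) = 16011.2.

16011.2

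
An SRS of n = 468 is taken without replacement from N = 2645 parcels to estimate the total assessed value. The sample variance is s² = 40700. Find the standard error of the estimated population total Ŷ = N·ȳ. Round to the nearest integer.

Var(Ŷ) = N²·Var(ȳ) = N²·(1 − n/N)·s²/n.
f = 468/2645 = 0.17693762; Var(ȳ) = 0.82306238·40700/468 = 71.578288.
Var(Ŷ) = 2645² · 71.578288 = 5.0076349 × 10^8.
SE(Ŷ) = √(5.0076349 × 10^8) = 22378.

22378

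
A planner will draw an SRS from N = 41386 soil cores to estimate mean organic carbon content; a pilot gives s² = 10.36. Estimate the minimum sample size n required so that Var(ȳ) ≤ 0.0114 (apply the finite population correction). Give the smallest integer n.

Without fpc, n₀ = s²/D = 10.36/0.0114 = 908.7719.
With fpc, (1 − n/N)·s²/n ≤ D requires n ≥ n₀/(1 + n₀/N) = 908.7719/(1 + 908.7719/41386) = 889.2455.
Rounding up, n = 890.

890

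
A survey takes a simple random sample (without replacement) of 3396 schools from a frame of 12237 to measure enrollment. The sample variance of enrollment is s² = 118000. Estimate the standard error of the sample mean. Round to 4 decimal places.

Under SRS without replacement, Var(ȳ) = (1 − f)·s²/n with f = n/N = 3396/12237 = 0.27751900.
Var(ȳ) = (1 − 0.27751900)·118000/3396 = 0.72248100·34.746761 = 25.103875.
SE(ȳ) = √(25.103875) = 5.0104.

5.0104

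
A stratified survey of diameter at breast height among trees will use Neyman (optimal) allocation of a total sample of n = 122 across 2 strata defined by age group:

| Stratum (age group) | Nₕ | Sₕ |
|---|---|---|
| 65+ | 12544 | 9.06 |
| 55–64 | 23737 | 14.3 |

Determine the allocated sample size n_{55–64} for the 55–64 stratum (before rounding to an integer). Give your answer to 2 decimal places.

Neyman allocation: nₕ = n·NₕSₕ / Σⱼ NⱼSⱼ.
Σ NⱼSⱼ = 12544·9.06 + 23737·14.3 = 453087.74.
n_{55–64} = 122·23737·14.3 / 453087.74 = 91.40.

91.40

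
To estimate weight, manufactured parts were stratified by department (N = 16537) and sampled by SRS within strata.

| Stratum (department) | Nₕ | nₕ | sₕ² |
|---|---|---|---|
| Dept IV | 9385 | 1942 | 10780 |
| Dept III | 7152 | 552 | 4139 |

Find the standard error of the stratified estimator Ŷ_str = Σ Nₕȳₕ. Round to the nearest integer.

27234

Var(Ŷ_str) = Σₕ Nₕ²(1 − fₕ)sₕ²/nₕ.
Dept IV: 9385²·(1 − 1942/9385)·10780/1942 = 3.8775002 × 10^8.
Dept III: 7152²·(1 − 552/7152)·4139/552 = 3.5393849 × 10^8.
Sum = 7.4168851 × 10^8.
SE = √(7.4168851 × 10^8) = 27234.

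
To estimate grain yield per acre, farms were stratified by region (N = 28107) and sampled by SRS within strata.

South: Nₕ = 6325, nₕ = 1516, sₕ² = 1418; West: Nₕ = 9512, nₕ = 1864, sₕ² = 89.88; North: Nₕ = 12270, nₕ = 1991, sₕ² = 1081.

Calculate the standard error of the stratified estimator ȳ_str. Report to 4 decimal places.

Var(ȳ_str) = Σₕ Wₕ²(1 − fₕ)sₕ²/nₕ with Wₕ = Nₕ/N, N = 28107.
South: Wₕ = 0.22503291; term = 0.22503291²·(1 − 0.23968379)·1418/1516 = 0.036013336.
West: Wₕ = 0.33842103; term = 0.33842103²·(1 − 0.19596299)·89.88/1864 = 0.0044402548.
North: Wₕ = 0.43654606; term = 0.43654606²·(1 − 0.16226569)·1081/1991 = 0.086680394.
Sum = 0.12713398.
SE = √(0.12713398) = 0.3566.

0.3566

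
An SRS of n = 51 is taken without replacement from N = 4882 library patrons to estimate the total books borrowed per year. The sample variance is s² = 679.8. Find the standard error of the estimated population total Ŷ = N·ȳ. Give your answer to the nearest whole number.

17731

Var(Ŷ) = N²·Var(ȳ) = N²·(1 − n/N)·s²/n.
f = 51/4882 = 0.01044654; Var(ȳ) = 0.98955346·679.8/51 = 13.190166.
Var(Ŷ) = 4882² · 13.190166 = 3.1437341 × 10^8.
SE(Ŷ) = √(3.1437341 × 10^8) = 17731.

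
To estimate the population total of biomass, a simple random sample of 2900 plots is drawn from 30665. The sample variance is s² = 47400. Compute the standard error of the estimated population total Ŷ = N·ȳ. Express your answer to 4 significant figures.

Var(Ŷ) = N²·Var(ȳ) = N²·(1 − n/N)·s²/n.
f = 2900/30665 = 0.09457036; Var(ȳ) = 0.90542964·47400/2900 = 14.799091.
Var(Ŷ) = 30665² · 14.799091 = 1.391621 × 10^10.
SE(Ŷ) = √(1.391621 × 10^10) = 118000.

118000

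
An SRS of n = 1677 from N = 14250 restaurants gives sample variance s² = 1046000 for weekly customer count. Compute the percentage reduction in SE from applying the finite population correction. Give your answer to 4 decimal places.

f = n/N = 1677/14250 = 0.11768421.
SE_no-fpc = √(s²/n) = 24.974644; SE_fpc = √((1−f)s²/n) = 23.459099.
Ratio = √(1−f) = 0.93931666. Reduction = 100·(1 − 0.93931666) = 6.0683%.

6.0683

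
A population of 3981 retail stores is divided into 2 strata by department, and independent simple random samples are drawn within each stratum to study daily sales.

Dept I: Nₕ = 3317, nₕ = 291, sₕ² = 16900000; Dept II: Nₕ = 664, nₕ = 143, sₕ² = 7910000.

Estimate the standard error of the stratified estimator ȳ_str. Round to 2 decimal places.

Var(ȳ_str) = Σₕ Wₕ²(1 − fₕ)sₕ²/nₕ with Wₕ = Nₕ/N, N = 3981.
Dept I: Wₕ = 0.83320774; term = 0.83320774²·(1 − 0.08772988)·16900000/291 = 36781.019.
Dept II: Wₕ = 0.16679226; term = 0.16679226²·(1 − 0.21536145)·7910000/143 = 1207.4298.
Sum = 37988.449.
SE = √(37988.449) = 194.91.

194.91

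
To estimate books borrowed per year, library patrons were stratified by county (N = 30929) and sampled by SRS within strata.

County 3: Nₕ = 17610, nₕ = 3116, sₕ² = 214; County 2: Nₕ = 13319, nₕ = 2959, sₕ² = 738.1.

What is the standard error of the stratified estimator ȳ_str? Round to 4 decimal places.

0.2330

Var(ȳ_str) = Σₕ Wₕ²(1 − fₕ)sₕ²/nₕ with Wₕ = Nₕ/N, N = 30929.
County 3: Wₕ = 0.56936855; term = 0.56936855²·(1 − 0.17694492)·214/3116 = 0.018324502.
County 2: Wₕ = 0.43063145; term = 0.43063145²·(1 − 0.22216383)·738.1/2959 = 0.035980721.
Sum = 0.054305223.
SE = √(0.054305223) = 0.2330.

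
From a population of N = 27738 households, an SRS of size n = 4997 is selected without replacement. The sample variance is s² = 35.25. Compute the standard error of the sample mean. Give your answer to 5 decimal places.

Under SRS without replacement, Var(ȳ) = (1 − f)·s²/n with f = n/N = 4997/27738 = 0.18014997.
Var(ȳ) = (1 − 0.18014997)·35.25/4997 = 0.81985003·0.0070542325 = 0.0057834127.
SE(ȳ) = √(0.0057834127) = 0.07605.

0.07605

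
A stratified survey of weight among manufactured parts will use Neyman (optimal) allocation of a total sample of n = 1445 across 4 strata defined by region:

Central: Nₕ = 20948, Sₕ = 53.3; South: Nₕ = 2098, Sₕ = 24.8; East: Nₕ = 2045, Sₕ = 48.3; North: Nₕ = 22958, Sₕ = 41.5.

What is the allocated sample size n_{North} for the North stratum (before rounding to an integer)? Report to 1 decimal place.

620.1

Neyman allocation: nₕ = n·NₕSₕ / Σⱼ NⱼSⱼ.
Σ NⱼSⱼ = 20948·53.3 + 2098·24.8 + 2045·48.3 + 22958·41.5 = 2.2200893 × 10^6.
n_{North} = 1445·22958·41.5 / (2.2200893 × 10^6) = 620.1.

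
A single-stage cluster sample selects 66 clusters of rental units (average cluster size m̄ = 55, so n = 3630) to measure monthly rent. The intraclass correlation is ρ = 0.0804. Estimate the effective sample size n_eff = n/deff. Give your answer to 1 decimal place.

679.6

deff = 1 + (55 − 1)·0.0804 = 1 + 4.3416 = 5.3416.
n_eff = 3630 / 5.3416 = 679.6.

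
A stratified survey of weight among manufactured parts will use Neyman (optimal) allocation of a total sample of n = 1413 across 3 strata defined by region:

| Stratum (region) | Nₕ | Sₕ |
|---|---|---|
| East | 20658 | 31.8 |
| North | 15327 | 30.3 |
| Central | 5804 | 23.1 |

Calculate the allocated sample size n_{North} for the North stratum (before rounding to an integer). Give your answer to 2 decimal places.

522.71

Neyman allocation: nₕ = n·NₕSₕ / Σⱼ NⱼSⱼ.
Σ NⱼSⱼ = 20658·31.8 + 15327·30.3 + 5804·23.1 = 1.2554049 × 10^6.
n_{North} = 1413·15327·30.3 / (1.2554049 × 10^6) = 522.71.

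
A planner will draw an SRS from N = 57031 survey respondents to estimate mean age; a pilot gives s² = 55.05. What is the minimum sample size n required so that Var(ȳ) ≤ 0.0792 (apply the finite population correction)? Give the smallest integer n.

687

Without fpc, n₀ = s²/D = 55.05/0.0792 = 695.0758.
With fpc, (1 − n/N)·s²/n ≤ D requires n ≥ n₀/(1 + n₀/N) = 695.0758/(1 + 695.0758/57031) = 686.7064.
Rounding up, n = 687.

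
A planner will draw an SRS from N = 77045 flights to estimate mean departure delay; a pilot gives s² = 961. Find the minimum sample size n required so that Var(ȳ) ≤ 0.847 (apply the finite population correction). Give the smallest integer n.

Without fpc, n₀ = s²/D = 961/0.847 = 1134.5927.
With fpc, (1 − n/N)·s²/n ≤ D requires n ≥ n₀/(1 + n₀/N) = 1134.5927/(1 + 1134.5927/77045) = 1118.1268.
Rounding up, n = 1119.

1119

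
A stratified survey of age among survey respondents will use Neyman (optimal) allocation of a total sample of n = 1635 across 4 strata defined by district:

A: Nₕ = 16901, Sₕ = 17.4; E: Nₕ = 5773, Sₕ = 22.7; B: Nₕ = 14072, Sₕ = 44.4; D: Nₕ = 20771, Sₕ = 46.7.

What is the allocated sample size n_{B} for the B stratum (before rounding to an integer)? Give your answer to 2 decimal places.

505.73

Neyman allocation: nₕ = n·NₕSₕ / Σⱼ NⱼSⱼ.
Σ NⱼSⱼ = 16901·17.4 + 5773·22.7 + 14072·44.4 + 20771·46.7 = 2.019927 × 10^6.
n_{B} = 1635·14072·44.4 / (2.019927 × 10^6) = 505.73.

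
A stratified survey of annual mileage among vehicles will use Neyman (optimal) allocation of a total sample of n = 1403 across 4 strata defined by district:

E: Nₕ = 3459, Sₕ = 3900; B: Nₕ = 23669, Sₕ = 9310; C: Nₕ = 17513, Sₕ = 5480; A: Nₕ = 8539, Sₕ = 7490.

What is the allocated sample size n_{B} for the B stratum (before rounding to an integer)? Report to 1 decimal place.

Neyman allocation: nₕ = n·NₕSₕ / Σⱼ NⱼSⱼ.
Σ NⱼSⱼ = 3459·3900 + 23669·9310 + 17513·5480 + 8539·7490 = 3.9377684 × 10^8.
n_{B} = 1403·23669·9310 / (3.9377684 × 10^8) = 785.1.

785.1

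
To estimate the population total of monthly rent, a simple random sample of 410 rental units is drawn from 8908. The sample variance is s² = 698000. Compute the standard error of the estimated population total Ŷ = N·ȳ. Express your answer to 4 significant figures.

Var(Ŷ) = N²·Var(ȳ) = N²·(1 − n/N)·s²/n.
f = 410/8908 = 0.04602604; Var(ȳ) = 0.95397396·698000/410 = 1624.0825.
Var(Ŷ) = 8908² · 1624.0825 = 1.2887495 × 10^11.
SE(Ŷ) = √(1.2887495 × 10^11) = 359000.

359000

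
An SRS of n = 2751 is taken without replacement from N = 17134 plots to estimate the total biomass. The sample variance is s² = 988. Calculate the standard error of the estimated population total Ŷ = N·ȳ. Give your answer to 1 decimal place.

Var(Ŷ) = N²·Var(ȳ) = N²·(1 − n/N)·s²/n.
f = 2751/17134 = 0.16055795; Var(ȳ) = 0.83944205·988/2751 = 0.301479.
Var(Ŷ) = 17134² · 0.301479 = 8.8506383 × 10^7.
SE(Ŷ) = √(8.8506383 × 10^7) = 9407.8.

9407.8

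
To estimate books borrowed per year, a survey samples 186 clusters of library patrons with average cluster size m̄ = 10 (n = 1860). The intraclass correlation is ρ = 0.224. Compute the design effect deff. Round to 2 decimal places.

3.02

deff = 1 + (10 − 1)·0.224 = 1 + 2.016 = 3.016.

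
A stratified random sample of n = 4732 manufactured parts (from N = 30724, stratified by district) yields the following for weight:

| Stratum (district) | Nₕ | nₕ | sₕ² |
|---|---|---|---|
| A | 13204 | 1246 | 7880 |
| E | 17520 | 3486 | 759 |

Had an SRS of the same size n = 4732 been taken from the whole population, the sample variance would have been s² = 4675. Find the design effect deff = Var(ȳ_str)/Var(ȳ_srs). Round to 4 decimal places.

Var(ȳ_str) = Σ Wₕ²(1−fₕ)sₕ²/nₕ with Wₕ = Nₕ/30724:
  A: (13204/30724)²·(1−1246/13204)·7880/1246 = 1.0578321
  E: (17520/30724)²·(1−3486/17520)·759/3486 = 0.056711934
  → Var(ȳ_str) = 1.114544.
Var(ȳ_srs) = (1 − 4732/30724)·4675/4732 = 0.83579318.
deff = 1.114544 / 0.83579318 = 1.3335.

1.3335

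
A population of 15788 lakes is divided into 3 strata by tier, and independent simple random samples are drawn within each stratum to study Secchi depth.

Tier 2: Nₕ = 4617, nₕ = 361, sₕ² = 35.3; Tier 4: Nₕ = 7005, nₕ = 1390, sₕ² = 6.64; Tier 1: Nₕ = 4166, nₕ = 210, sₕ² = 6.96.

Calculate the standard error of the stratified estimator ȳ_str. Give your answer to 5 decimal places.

Var(ȳ_str) = Σₕ Wₕ²(1 − fₕ)sₕ²/nₕ with Wₕ = Nₕ/N, N = 15788.
Tier 2: Wₕ = 0.29243729; term = 0.29243729²·(1 − 0.07818930)·35.3/361 = 0.0077085867.
Tier 4: Wₕ = 0.44369141; term = 0.44369141²·(1 − 0.19842969)·6.64/1390 = 7.5380141 × 10^-4.
Tier 1: Wₕ = 0.26387129; term = 0.26387129²·(1 − 0.05040807)·6.96/210 = 0.0021913475.
Sum = 0.010653736.
SE = √(0.010653736) = 0.10322.

0.10322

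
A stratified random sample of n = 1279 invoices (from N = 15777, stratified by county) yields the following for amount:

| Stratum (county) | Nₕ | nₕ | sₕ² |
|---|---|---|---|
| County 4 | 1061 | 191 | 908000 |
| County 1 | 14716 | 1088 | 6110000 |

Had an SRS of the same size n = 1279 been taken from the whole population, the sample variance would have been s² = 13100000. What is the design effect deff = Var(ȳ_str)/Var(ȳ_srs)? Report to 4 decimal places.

0.4826

Var(ȳ_str) = Σ Wₕ²(1−fₕ)sₕ²/nₕ with Wₕ = Nₕ/15777:
  County 4: (1061/15777)²·(1−191/1061)·908000/191 = 17.62943
  County 1: (14716/15777)²·(1−1088/14716)·6110000/1088 = 4524.6539
  → Var(ȳ_str) = 4542.2833.
Var(ȳ_srs) = (1 − 1279/15777)·13100000/1279 = 9412.0542.
deff = 4542.2833 / 9412.0542 = 0.4826.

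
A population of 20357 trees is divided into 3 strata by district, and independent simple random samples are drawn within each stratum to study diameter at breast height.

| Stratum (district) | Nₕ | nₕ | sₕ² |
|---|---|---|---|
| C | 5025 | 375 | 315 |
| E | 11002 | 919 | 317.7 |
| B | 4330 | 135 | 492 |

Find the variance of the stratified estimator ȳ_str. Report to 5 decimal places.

Var(ȳ_str) = Σₕ Wₕ²(1 − fₕ)sₕ²/nₕ with Wₕ = Nₕ/N, N = 20357.
C: Wₕ = 0.24684384; term = 0.24684384²·(1 − 0.07462687)·315/375 = 0.047363169.
E: Wₕ = 0.54045292; term = 0.54045292²·(1 − 0.08353027)·317.7/919 = 0.092541292.
B: Wₕ = 0.21270325; term = 0.21270325²·(1 − 0.03117783)·492/135 = 0.15974366.
Sum = 0.29964812.

0.29965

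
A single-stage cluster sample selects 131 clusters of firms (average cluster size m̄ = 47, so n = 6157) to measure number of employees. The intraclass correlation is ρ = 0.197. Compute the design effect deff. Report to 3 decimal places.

10.062

deff = 1 + (47 − 1)·0.197 = 1 + 9.062 = 10.062.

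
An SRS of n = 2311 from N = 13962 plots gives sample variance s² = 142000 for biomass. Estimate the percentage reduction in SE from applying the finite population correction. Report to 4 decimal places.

8.6502

f = n/N = 2311/13962 = 0.16552070.
SE_no-fpc = √(s²/n) = 7.8387028; SE_fpc = √((1−f)s²/n) = 7.1606424.
Ratio = √(1−f) = 0.91349839. Reduction = 100·(1 − 0.91349839) = 8.6502%.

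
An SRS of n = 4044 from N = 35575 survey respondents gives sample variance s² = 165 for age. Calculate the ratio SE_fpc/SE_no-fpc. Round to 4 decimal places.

0.9414

f = n/N = 4044/35575 = 0.11367533.
SE_no-fpc = √(s²/n) = 0.20199304; SE_fpc = √((1−f)s²/n) = 0.19016598.
Ratio = √(1−f) = 0.94144817.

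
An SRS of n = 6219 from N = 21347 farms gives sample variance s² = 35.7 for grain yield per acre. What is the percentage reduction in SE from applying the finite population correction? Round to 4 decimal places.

15.8174

f = n/N = 6219/21347 = 0.29132899.
SE_no-fpc = √(s²/n) = 0.075765908; SE_fpc = √((1−f)s²/n) = 0.063781711.
Ratio = √(1−f) = 0.84182600. Reduction = 100·(1 − 0.84182600) = 15.8174%.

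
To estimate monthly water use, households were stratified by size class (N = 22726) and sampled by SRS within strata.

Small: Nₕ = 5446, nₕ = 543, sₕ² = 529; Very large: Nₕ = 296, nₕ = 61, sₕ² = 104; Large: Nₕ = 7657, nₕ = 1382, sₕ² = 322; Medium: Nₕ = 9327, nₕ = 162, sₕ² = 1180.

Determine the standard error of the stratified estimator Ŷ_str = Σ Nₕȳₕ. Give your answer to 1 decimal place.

Var(Ŷ_str) = Σₕ Nₕ²(1 − fₕ)sₕ²/nₕ.
Small: 5446²·(1 − 543/5446)·529/543 = 2.6013295 × 10^7.
Very large: 296²·(1 − 61/296)·104/61 = 118594.1.
Large: 7657²·(1 − 1382/7657)·322/1382 = 1.11949 × 10^7.
Medium: 9327²·(1 − 162/9327)·1180/162 = 6.2264634 × 10^8.
Sum = 6.5997313 × 10^8.
SE = √(6.5997313 × 10^8) = 25689.9.

25689.9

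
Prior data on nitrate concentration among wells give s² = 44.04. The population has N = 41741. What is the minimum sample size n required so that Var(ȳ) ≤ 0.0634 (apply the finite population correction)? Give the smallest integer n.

Without fpc, n₀ = s²/D = 44.04/0.0634 = 694.6372.
With fpc, (1 − n/N)·s²/n ≤ D requires n ≥ n₀/(1 + n₀/N) = 694.6372/(1 + 694.6372/41741) = 683.2665.
Rounding up, n = 684.

684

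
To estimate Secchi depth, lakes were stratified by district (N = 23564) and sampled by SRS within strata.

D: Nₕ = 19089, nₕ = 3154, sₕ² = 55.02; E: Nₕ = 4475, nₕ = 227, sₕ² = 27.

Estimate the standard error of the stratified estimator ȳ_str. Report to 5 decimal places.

Var(ȳ_str) = Σₕ Wₕ²(1 − fₕ)sₕ²/nₕ with Wₕ = Nₕ/N, N = 23564.
D: Wₕ = 0.81009167; term = 0.81009167²·(1 − 0.16522605)·55.02/3154 = 0.0095564395.
E: Wₕ = 0.18990833; term = 0.18990833²·(1 − 0.05072626)·27/227 = 0.0040720905.
Sum = 0.01362853.
SE = √(0.01362853) = 0.11674.

0.11674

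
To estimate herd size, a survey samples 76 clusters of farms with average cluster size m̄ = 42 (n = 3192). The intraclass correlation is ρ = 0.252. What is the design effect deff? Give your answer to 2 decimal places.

deff = 1 + (42 − 1)·0.252 = 1 + 10.332 = 11.332.

11.33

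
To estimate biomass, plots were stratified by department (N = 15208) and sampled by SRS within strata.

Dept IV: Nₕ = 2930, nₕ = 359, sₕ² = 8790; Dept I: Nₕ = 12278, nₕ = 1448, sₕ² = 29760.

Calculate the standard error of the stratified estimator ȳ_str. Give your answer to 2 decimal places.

Var(ȳ_str) = Σₕ Wₕ²(1 − fₕ)sₕ²/nₕ with Wₕ = Nₕ/N, N = 15208.
Dept IV: Wₕ = 0.19266176; term = 0.19266176²·(1 − 0.12252560)·8790/359 = 0.79748021.
Dept I: Wₕ = 0.80733824; term = 0.80733824²·(1 − 0.11793452)·29760/1448 = 11.816157.
Sum = 12.613637.
SE = √(12.613637) = 3.55.

3.55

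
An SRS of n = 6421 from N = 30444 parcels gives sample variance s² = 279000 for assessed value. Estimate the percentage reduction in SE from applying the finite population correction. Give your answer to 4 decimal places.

11.1694

f = n/N = 6421/30444 = 0.21091184.
SE_no-fpc = √(s²/n) = 6.5917506; SE_fpc = √((1−f)s²/n) = 5.8554939.
Ratio = √(1−f) = 0.88830634. Reduction = 100·(1 − 0.88830634) = 11.1694%.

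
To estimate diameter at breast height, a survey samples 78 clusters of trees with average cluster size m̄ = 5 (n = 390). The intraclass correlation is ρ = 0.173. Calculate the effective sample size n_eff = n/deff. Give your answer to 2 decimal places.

deff = 1 + (5 − 1)·0.173 = 1 + 0.692 = 1.692.
n_eff = 390 / 1.692 = 230.50.

230.50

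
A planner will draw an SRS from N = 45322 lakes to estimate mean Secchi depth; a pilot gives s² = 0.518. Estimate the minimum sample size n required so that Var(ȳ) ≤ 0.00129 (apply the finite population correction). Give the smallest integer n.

Without fpc, n₀ = s²/D = 0.518/0.00129 = 401.5504.
With fpc, (1 − n/N)·s²/n ≤ D requires n ≥ n₀/(1 + n₀/N) = 401.5504/(1 + 401.5504/45322) = 398.0239.
Rounding up, n = 399.

399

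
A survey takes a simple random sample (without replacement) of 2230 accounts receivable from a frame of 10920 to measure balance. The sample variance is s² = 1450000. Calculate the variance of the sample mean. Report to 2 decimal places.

Under SRS without replacement, Var(ȳ) = (1 − f)·s²/n with f = n/N = 2230/10920 = 0.20421245.
Var(ȳ) = (1 − 0.20421245)·1450000/2230 = 0.79578755·650.22422 = 517.44033.

517.44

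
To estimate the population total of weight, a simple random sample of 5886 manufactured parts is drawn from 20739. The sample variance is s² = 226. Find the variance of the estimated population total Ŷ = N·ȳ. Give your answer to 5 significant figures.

1.1827 × 10^7

Var(Ŷ) = N²·Var(ȳ) = N²·(1 − n/N)·s²/n.
f = 5886/20739 = 0.28381311; Var(ȳ) = 0.71618689·226/5886 = 0.027498851.
Var(Ŷ) = 20739² · 0.027498851 = 1.1827424 × 10^7.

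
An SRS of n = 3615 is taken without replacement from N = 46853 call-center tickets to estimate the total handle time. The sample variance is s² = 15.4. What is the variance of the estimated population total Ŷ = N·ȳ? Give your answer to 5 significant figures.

8.6301 × 10^6

Var(Ŷ) = N²·Var(ȳ) = N²·(1 − n/N)·s²/n.
f = 3615/46853 = 0.07715621; Var(ȳ) = 0.92284379·15.4/3615 = 0.0039313401.
Var(Ŷ) = 46853² · 0.0039313401 = 8.630092 × 10^6.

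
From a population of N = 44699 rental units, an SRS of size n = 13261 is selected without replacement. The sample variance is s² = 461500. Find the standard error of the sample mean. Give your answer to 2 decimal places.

Under SRS without replacement, Var(ȳ) = (1 − f)·s²/n with f = n/N = 13261/44699 = 0.29667330.
Var(ȳ) = (1 − 0.29667330)·461500/13261 = 0.70332670·34.801297 = 24.476681.
SE(ȳ) = √(24.476681) = 4.95.

4.95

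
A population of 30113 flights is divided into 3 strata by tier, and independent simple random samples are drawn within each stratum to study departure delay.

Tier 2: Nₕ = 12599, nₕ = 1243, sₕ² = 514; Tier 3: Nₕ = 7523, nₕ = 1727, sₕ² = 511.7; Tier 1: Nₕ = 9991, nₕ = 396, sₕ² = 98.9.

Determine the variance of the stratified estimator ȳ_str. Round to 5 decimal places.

Var(ȳ_str) = Σₕ Wₕ²(1 − fₕ)sₕ²/nₕ with Wₕ = Nₕ/N, N = 30113.
Tier 2: Wₕ = 0.41839073; term = 0.41839073²·(1 − 0.09865862)·514/1243 = 0.065244725.
Tier 3: Wₕ = 0.24982566; term = 0.24982566²·(1 − 0.22956267)·511.7/1727 = 0.014247362.
Tier 1: Wₕ = 0.33178362; term = 0.33178362²·(1 − 0.03963567)·98.9/396 = 0.026402618.
Sum = 0.10589471.

0.10589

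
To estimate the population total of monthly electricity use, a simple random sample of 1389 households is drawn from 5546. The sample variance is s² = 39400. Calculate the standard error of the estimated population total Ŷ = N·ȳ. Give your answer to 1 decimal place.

Var(Ŷ) = N²·Var(ȳ) = N²·(1 − n/N)·s²/n.
f = 1389/5546 = 0.25045078; Var(ȳ) = 0.74954922·39400/1389 = 21.261511.
Var(Ŷ) = 5546² · 21.261511 = 6.5396402 × 10^8.
SE(Ŷ) = √(6.5396402 × 10^8) = 25572.7.

25572.7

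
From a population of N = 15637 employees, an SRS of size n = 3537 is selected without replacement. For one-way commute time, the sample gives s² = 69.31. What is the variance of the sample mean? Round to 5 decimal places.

0.01516

Under SRS without replacement, Var(ȳ) = (1 − f)·s²/n with f = n/N = 3537/15637 = 0.22619428.
Var(ȳ) = (1 − 0.22619428)·69.31/3537 = 0.77380572·0.019595703 = 0.015163267.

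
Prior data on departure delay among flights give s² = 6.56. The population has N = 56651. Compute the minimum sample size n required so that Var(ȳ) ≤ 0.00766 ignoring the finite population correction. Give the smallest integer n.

Without fpc, n₀ = s²/D = 6.56/0.00766 = 856.3969.
Rounding up, n = 857.

857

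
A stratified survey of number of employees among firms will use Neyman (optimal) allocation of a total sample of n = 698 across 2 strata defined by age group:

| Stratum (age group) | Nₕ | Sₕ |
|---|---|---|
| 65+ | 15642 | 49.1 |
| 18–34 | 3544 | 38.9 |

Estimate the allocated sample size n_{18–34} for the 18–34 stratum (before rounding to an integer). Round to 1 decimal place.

106.2

Neyman allocation: nₕ = n·NₕSₕ / Σⱼ NⱼSⱼ.
Σ NⱼSⱼ = 15642·49.1 + 3544·38.9 = 905883.8.
n_{18–34} = 698·3544·38.9 / 905883.8 = 106.2.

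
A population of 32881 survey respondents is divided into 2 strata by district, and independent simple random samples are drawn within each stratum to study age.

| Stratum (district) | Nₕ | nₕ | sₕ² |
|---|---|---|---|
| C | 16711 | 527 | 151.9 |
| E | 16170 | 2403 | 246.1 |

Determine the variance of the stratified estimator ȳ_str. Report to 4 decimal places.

0.0932

Var(ȳ_str) = Σₕ Wₕ²(1 − fₕ)sₕ²/nₕ with Wₕ = Nₕ/N, N = 32881.
C: Wₕ = 0.50822664; term = 0.50822664²·(1 − 0.03153611)·151.9/527 = 0.072101688.
E: Wₕ = 0.49177336; term = 0.49177336²·(1 − 0.14860853)·246.1/2403 = 0.021087114.
Sum = 0.093188802.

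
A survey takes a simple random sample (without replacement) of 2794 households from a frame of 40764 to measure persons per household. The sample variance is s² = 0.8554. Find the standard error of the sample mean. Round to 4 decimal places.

0.0169

Under SRS without replacement, Var(ȳ) = (1 − f)·s²/n with f = n/N = 2794/40764 = 0.06854087.
Var(ȳ) = (1 − 0.06854087)·0.8554/2794 = 0.93145913·3.0615605 × 10^-4 = 2.8517185 × 10^-4.
SE(ȳ) = √(2.8517185 × 10^-4) = 0.0169.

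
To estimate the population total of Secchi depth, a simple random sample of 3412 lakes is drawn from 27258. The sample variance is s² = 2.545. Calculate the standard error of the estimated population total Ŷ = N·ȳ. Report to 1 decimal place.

696.3

Var(Ŷ) = N²·Var(ȳ) = N²·(1 − n/N)·s²/n.
f = 3412/27258 = 0.12517426; Var(ȳ) = 0.87482574·2.545/3412 = 6.5252975 × 10^-4.
Var(Ŷ) = 27258² · (6.5252975 × 10^-4) = 484828.67.
SE(Ŷ) = √(484828.67) = 696.3.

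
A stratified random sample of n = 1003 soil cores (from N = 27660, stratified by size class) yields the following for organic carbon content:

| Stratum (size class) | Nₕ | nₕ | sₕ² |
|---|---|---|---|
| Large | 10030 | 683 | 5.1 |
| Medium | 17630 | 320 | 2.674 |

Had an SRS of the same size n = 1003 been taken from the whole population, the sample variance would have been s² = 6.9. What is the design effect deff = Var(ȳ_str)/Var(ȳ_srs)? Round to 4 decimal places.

Var(ȳ_str) = Σ Wₕ²(1−fₕ)sₕ²/nₕ with Wₕ = Nₕ/27660:
  Large: (10030/27660)²·(1−683/10030)·5.1/683 = 9.1499411 × 10^-4
  Medium: (17630/27660)²·(1−320/17630)·2.674/320 = 0.0033331622
  → Var(ȳ_str) = 0.0042481563.
Var(ȳ_srs) = (1 − 1003/27660)·6.9/1003 = 0.0066299042.
deff = 0.0042481563 / 0.0066299042 = 0.6408.

0.6408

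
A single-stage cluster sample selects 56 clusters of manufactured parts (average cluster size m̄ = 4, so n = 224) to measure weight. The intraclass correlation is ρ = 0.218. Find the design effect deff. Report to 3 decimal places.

deff = 1 + (4 − 1)·0.218 = 1 + 0.654 = 1.654.

1.654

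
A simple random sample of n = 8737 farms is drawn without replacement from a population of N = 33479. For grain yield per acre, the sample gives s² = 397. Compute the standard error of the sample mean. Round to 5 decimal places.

0.18325

Under SRS without replacement, Var(ȳ) = (1 − f)·s²/n with f = n/N = 8737/33479 = 0.26096956.
Var(ȳ) = (1 − 0.26096956)·397/8737 = 0.73903044·0.045438938 = 0.033580758.
SE(ȳ) = √(0.033580758) = 0.18325.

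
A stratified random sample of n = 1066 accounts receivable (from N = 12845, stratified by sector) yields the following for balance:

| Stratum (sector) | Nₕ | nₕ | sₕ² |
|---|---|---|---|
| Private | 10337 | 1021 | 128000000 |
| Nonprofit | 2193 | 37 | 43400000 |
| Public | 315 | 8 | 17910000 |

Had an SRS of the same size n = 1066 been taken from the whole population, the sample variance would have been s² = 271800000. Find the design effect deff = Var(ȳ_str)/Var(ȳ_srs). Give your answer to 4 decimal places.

Var(ȳ_str) = Σ Wₕ²(1−fₕ)sₕ²/nₕ with Wₕ = Nₕ/12845:
  Private: (10337/12845)²·(1−1021/10337)·128000000/1021 = 73171.171
  Nonprofit: (2193/12845)²·(1−37/2193)·43400000/37 = 33612.992
  Public: (315/12845)²·(1−8/315)·17910000/8 = 1312.1585
  → Var(ȳ_str) = 108096.32.
Var(ȳ_srs) = (1 − 1066/12845)·271800000/1066 = 233811.87.
deff = 108096.32 / 233811.87 = 0.4623.

0.4623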